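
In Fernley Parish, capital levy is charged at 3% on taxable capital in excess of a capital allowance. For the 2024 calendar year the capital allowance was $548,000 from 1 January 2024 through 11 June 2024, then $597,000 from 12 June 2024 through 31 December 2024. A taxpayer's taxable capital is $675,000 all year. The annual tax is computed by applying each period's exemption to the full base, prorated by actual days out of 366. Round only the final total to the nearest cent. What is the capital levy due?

1 January – 11 June 2024: 163 days, exemption $548,000 → ($675,000 − $548,000) × 3% × 163/366 = $1,696.8033
12 June – 31 December 2024: 203 days, exemption $597,000 → ($675,000 − $597,000) × 3% × 203/366 = $1,297.8689
Total = $2,994.6721

$2,994.67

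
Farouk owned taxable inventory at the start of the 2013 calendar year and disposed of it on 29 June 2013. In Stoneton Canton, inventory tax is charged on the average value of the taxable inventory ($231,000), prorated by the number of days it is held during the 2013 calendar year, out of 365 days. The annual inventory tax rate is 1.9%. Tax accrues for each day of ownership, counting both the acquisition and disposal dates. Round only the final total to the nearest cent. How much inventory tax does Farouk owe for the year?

$2,164.44

Days held (1 January – 29 June 2013): 180 out of 365
Tax = $231,000 × 1.9% × 180/365 = $2,164.4384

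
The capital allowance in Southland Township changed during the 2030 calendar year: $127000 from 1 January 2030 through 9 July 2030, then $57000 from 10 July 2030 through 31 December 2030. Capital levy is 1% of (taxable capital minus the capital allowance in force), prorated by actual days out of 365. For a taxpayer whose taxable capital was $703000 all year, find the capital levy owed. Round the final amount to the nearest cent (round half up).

$6095.62

1 January – 9 July 2030: 190 days, exemption $127000 → ($703000 − $127000) × 1% × 190/365 = $2998.3562
10 July – 31 December 2030: 175 days, exemption $57000 → ($703000 − $57000) × 1% × 175/365 = $3097.2603
Total = $6095.6164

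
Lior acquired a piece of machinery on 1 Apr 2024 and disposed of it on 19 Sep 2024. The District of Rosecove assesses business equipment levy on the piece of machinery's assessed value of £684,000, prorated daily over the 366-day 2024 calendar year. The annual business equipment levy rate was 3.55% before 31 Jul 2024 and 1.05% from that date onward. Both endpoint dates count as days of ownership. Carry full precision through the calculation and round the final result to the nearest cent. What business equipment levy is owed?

1 Apr – 30 Jul 2024: 121 days at 3.55% → £684,000 × 3.55% × 121/366 = £8,027.6557
31 Jul – 19 Sep 2024: 51 days at 1.05% → £684,000 × 1.05% × 51/366 = £1,000.7705
Total = £9,028.4262

£9,028.43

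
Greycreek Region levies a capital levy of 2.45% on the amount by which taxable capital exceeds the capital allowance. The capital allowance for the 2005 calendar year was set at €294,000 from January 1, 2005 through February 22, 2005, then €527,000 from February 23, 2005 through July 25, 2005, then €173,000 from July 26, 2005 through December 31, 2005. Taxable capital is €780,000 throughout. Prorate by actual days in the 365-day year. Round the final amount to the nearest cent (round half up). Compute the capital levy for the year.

€10,805.51

January 1 – February 22, 2005: 53 days, exemption €294,000 → (€780,000 − €294,000) × 2.45% × 53/365 = €1,728.9616
February 23 – July 25, 2005: 153 days, exemption €527,000 → (€780,000 − €527,000) × 2.45% × 153/365 = €2,598.2753
July 26 – December 31, 2005: 159 days, exemption €173,000 → (€780,000 − €173,000) × 2.45% × 159/365 = €6,478.2699
Total = €10,805.5068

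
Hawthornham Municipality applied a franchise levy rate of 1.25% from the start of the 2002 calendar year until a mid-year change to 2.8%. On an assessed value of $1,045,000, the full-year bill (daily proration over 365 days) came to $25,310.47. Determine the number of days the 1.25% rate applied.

89 days

Let d = days at the first rate; then 365 − d days at the second rate.
$1,045,000 × [1.25%·d + 2.8%·(365−d)] / 365 = $25,310.47
Solving gives d = 89, so the new rate took effect on 31 Mar 2002.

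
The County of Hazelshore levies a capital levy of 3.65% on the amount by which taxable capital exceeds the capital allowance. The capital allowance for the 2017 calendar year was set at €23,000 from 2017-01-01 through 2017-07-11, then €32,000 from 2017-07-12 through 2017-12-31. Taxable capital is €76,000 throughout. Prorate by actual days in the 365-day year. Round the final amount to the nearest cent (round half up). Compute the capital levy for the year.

2017-01-01 to 2017-07-11: 192 days, exemption €23,000 → (€76,000 − €23,000) × 3.65% × 192/365 = €1,017.6000
2017-07-12 to 2017-12-31: 173 days, exemption €32,000 → (€76,000 − €32,000) × 3.65% × 173/365 = €761.2000
Total = €1,778.8000

€1,778.80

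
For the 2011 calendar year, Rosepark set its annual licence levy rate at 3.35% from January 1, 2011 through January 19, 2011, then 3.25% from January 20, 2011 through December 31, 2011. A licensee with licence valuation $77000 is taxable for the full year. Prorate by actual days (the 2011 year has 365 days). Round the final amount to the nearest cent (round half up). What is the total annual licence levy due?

January 1 – January 19, 2011: 19 days at 3.35% → $77000 × 3.35% × 19/365 = $134.2753
January 20 – December 31, 2011: 346 days at 3.25% → $77000 × 3.25% × 346/365 = $2372.2329
Total = $2506.5082

$2506.51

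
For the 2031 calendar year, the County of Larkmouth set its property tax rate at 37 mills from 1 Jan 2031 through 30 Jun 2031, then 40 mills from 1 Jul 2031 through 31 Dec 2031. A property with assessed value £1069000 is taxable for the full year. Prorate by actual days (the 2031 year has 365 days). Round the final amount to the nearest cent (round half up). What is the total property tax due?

1 Jan – 30 Jun 2031: 181 days at 37 mills → £1069000 × 3.7% × 181/365 = £19613.9534
1 Jul – 31 Dec 2031: 184 days at 40 mills → £1069000 × 4% × 184/365 = £21555.7260
Total = £41169.6795

£41169.68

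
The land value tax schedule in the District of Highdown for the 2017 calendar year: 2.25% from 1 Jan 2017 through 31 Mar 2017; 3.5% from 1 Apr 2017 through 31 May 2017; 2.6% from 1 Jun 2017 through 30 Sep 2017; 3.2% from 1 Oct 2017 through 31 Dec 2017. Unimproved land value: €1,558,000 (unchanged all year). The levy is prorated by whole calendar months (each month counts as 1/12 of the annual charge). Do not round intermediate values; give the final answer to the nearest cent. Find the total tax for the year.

1 Jan – 31 Mar 2017: 3 months at 2.25% → €1,558,000 × 2.25% × 3/12 = €8,763.7500
1 Apr – 31 May 2017: 2 months at 3.5% → €1,558,000 × 3.5% × 2/12 = €9,088.3333
1 Jun – 30 Sep 2017: 4 months at 2.6% → €1,558,000 × 2.6% × 4/12 = €13,502.6667
1 Oct – 31 Dec 2017: 3 months at 3.2% → €1,558,000 × 3.2% × 3/12 = €12,464.0000
Total = €43,818.7500

€43,818.75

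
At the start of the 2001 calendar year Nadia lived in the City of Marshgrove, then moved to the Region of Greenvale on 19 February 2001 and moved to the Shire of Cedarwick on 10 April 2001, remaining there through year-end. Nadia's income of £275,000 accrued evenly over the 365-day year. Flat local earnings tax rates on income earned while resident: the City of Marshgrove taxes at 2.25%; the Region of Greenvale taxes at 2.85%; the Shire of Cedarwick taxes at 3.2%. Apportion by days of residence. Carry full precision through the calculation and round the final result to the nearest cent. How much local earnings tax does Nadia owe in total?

£8,317.43

The City of Marshgrove, 1 January – 18 February 2001: 49 days → £275,000 × 2.25% × 49/365 = £830.6507
The Region of Greenvale, 19 February – 9 April 2001: 50 days → £275,000 × 2.85% × 50/365 = £1,073.6301
The Shire of Cedarwick, 10 April – 31 December 2001: 266 days → £275,000 × 3.2% × 266/365 = £6,413.1507
Total = £8,317.4315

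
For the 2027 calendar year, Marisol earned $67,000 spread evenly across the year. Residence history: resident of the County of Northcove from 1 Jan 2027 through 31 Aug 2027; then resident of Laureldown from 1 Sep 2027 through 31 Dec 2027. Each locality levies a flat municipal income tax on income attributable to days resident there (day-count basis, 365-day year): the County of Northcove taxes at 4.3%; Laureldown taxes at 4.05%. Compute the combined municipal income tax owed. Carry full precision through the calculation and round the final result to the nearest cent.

The County of Northcove, 1 Jan – 31 Aug 2027: 243 days → $67,000 × 4.3% × 243/365 = $1,918.0356
Laureldown, 1 Sep – 31 Dec 2027: 122 days → $67,000 × 4.05% × 122/365 = $906.9781
Total = $2,825.0137

$2,825.01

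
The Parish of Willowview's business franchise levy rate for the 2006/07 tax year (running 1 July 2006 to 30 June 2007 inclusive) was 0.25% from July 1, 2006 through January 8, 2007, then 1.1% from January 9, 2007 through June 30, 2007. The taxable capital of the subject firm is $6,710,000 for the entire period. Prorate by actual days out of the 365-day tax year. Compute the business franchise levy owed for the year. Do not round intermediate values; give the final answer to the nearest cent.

$43,808.03

July 1, 2006 – January 8, 2007: 192 days at 0.25% → $6,710,000 × 0.25% × 192/365 = $8,824.1096
January 9 – June 30, 2007: 173 days at 1.1% → $6,710,000 × 1.1% × 173/365 = $34,983.9178
Total = $43,808.0274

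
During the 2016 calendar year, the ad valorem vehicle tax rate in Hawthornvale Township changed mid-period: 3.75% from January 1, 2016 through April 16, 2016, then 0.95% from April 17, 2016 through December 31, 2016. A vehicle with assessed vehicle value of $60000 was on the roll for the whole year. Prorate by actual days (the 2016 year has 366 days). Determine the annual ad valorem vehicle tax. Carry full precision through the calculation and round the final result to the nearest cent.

January 1 – April 16, 2016: 107 days at 3.75% → $60000 × 3.75% × 107/366 = $657.7869
April 17 – December 31, 2016: 259 days at 0.95% → $60000 × 0.95% × 259/366 = $403.3607
Total = $1061.1475

$1061.15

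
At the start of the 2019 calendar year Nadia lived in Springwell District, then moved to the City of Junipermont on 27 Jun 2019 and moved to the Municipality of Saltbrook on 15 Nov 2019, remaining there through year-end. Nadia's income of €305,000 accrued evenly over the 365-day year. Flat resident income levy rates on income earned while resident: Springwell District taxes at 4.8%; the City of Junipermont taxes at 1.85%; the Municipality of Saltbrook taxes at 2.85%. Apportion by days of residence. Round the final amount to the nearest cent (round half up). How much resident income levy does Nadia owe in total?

Springwell District, 1 Jan – 26 Jun 2019: 177 days → €305,000 × 4.8% × 177/365 = €7,099.3973
The City of Junipermont, 27 Jun – 14 Nov 2019: 141 days → €305,000 × 1.85% × 141/365 = €2,179.7055
The Municipality of Saltbrook, 15 Nov – 31 Dec 2019: 47 days → €305,000 × 2.85% × 47/365 = €1,119.3082
Total = €10,398.4110

€10,398.41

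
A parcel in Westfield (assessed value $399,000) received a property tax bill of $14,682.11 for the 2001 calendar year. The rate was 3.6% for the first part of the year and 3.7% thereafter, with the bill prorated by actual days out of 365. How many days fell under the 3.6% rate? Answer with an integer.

74 days

Let d = days at the first rate; then 365 − d days at the second rate.
$399,000 × [3.6%·d + 3.7%·(365−d)] / 365 = $14,682.11
Solving gives d = 74, so the new rate took effect on 16 March 2001.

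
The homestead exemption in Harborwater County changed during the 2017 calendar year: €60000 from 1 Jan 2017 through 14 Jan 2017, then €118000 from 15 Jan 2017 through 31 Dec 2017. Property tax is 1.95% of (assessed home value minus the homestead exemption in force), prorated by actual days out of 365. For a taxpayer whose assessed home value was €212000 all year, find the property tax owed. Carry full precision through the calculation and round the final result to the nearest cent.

€1876.38

1 Jan – 14 Jan 2017: 14 days, exemption €60000 → (€212000 − €60000) × 1.95% × 14/365 = €113.6877
15 Jan – 31 Dec 2017: 351 days, exemption €118000 → (€212000 − €118000) × 1.95% × 351/365 = €1762.6932
Total = €1876.3808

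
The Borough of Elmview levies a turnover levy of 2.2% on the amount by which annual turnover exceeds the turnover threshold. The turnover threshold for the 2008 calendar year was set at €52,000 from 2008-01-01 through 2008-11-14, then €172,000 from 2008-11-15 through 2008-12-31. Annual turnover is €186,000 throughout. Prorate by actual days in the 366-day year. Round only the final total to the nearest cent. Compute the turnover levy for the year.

€2,608.98

2008-01-01 to 2008-11-14: 319 days, exemption €52,000 → (€186,000 − €52,000) × 2.2% × 319/366 = €2,569.4317
2008-11-15 to 2008-12-31: 47 days, exemption €172,000 → (€186,000 − €172,000) × 2.2% × 47/366 = €39.5519
Total = €2,608.9836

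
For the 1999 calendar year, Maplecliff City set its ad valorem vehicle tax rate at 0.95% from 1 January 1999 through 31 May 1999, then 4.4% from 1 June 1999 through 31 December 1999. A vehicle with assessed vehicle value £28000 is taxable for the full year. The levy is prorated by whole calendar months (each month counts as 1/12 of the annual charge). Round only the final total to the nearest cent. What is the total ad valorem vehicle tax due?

1 January – 31 May 1999: 5 months at 0.95% → £28000 × 0.95% × 5/12 = £110.8333
1 June – 31 December 1999: 7 months at 4.4% → £28000 × 4.4% × 7/12 = £718.6667
Total = £829.5000

£829.50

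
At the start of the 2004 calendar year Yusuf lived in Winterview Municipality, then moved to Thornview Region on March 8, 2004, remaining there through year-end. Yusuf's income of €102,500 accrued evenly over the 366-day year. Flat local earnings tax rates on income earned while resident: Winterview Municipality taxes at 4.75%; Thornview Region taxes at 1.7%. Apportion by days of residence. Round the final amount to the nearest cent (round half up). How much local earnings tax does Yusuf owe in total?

Winterview Municipality, January 1 – March 7, 2004: 67 days → €102,500 × 4.75% × 67/366 = €891.2739
Thornview Region, March 8 – December 31, 2004: 299 days → €102,500 × 1.7% × 299/366 = €1,423.5178
Total = €2,314.7917

€2,314.79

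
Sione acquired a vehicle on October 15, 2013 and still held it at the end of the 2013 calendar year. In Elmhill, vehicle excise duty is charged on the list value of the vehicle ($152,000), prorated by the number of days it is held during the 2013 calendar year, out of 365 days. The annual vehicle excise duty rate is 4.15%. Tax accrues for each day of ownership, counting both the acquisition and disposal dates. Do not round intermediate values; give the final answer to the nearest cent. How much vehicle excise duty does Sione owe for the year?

Days held (October 15 – December 31, 2013): 78 out of 365
Tax = $152,000 × 4.15% × 78/365 = $1,348.0110

$1,348.01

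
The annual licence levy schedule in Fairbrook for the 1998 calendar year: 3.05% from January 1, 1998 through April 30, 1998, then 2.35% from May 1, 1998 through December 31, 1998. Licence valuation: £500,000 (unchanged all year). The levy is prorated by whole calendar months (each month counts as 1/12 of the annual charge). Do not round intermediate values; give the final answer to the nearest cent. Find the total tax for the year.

£12,916.67

January 1 – April 30, 1998: 4 months at 3.05% → £500,000 × 3.05% × 4/12 = £5,083.3333
May 1 – December 31, 1998: 8 months at 2.35% → £500,000 × 2.35% × 8/12 = £7,833.3333
Total = £12,916.6667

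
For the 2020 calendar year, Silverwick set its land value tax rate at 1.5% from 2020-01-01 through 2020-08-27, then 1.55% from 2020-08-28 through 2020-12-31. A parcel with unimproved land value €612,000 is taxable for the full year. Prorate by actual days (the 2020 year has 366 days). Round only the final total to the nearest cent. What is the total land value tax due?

2020-01-01 to 2020-08-27: 240 days at 1.5% → €612,000 × 1.5% × 240/366 = €6,019.6721
2020-08-28 to 2020-12-31: 126 days at 1.55% → €612,000 × 1.55% × 126/366 = €3,265.6721
Total = €9,285.3443

€9,285.34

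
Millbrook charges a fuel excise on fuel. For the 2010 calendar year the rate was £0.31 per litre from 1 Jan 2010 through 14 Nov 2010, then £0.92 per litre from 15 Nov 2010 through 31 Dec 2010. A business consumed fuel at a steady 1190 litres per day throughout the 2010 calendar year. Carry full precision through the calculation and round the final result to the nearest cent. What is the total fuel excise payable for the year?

1 Jan – 14 Nov 2010: 318 days × 1190 litres/day = 378,420 litres at £0.31/litre → £117,310.20
15 Nov – 31 Dec 2010: 47 days × 1190 litres/day = 55,930 litres at £0.92/litre → £51,455.60

£168,765.80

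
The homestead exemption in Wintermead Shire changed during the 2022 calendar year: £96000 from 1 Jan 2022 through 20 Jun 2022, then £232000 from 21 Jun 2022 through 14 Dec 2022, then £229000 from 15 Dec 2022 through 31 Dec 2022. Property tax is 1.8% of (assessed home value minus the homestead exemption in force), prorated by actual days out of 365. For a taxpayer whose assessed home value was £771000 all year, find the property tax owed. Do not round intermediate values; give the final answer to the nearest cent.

1 Jan – 20 Jun 2022: 171 days, exemption £96000 → (£771000 − £96000) × 1.8% × 171/365 = £5692.1918
21 Jun – 14 Dec 2022: 177 days, exemption £232000 → (£771000 − £232000) × 1.8% × 177/365 = £4704.8055
15 Dec – 31 Dec 2022: 17 days, exemption £229000 → (£771000 − £229000) × 1.8% × 17/365 = £454.3890
Total = £10851.3863

£10851.39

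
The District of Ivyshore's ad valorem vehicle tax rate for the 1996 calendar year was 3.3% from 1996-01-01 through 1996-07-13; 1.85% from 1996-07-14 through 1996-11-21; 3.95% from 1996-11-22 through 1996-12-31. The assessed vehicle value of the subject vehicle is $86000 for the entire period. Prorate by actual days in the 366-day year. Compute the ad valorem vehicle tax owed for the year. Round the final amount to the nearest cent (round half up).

1996-01-01 to 1996-07-13: 195 days at 3.3% → $86000 × 3.3% × 195/366 = $1512.0492
1996-07-14 to 1996-11-21: 131 days at 1.85% → $86000 × 1.85% × 131/366 = $569.4563
1996-11-22 to 1996-12-31: 40 days at 3.95% → $86000 × 3.95% × 40/366 = $371.2568
Total = $2452.7623

$2452.76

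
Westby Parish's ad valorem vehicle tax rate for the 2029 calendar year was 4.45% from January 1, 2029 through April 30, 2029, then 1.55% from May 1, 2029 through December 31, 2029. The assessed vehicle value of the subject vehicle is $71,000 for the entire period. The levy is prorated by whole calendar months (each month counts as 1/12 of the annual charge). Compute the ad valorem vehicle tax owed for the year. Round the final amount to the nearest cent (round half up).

January 1 – April 30, 2029: 4 months at 4.45% → $71,000 × 4.45% × 4/12 = $1,053.1667
May 1 – December 31, 2029: 8 months at 1.55% → $71,000 × 1.55% × 8/12 = $733.6667
Total = $1,786.8333

$1,786.83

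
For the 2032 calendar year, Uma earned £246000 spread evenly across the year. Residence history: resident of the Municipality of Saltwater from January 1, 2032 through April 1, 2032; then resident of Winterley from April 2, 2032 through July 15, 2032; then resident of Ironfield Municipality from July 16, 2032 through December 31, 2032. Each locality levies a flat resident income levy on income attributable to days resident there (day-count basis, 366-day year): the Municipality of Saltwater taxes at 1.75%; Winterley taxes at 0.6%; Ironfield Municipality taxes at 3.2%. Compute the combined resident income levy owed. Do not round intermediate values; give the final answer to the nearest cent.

£5140.46

The Municipality of Saltwater, January 1 – April 1, 2032: 92 days → £246000 × 1.75% × 92/366 = £1082.1311
Winterley, April 2 – July 15, 2032: 105 days → £246000 × 0.6% × 105/366 = £423.4426
Ironfield Municipality, July 16 – December 31, 2032: 169 days → £246000 × 3.2% × 169/366 = £3634.8852
Total = £5140.4590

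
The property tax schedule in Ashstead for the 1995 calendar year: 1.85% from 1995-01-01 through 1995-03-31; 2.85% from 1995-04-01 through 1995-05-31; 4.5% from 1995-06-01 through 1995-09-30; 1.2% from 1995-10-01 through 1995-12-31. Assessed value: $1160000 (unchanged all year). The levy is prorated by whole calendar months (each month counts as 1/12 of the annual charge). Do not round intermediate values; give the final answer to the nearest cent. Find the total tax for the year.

$31755.00

1995-01-01 to 1995-03-31: 3 months at 1.85% → $1160000 × 1.85% × 3/12 = $5365.0000
1995-04-01 to 1995-05-31: 2 months at 2.85% → $1160000 × 2.85% × 2/12 = $5510.0000
1995-06-01 to 1995-09-30: 4 months at 4.5% → $1160000 × 4.5% × 4/12 = $17400.0000
1995-10-01 to 1995-12-31: 3 months at 1.2% → $1160000 × 1.2% × 3/12 = $3480.0000
Total = $31755.0000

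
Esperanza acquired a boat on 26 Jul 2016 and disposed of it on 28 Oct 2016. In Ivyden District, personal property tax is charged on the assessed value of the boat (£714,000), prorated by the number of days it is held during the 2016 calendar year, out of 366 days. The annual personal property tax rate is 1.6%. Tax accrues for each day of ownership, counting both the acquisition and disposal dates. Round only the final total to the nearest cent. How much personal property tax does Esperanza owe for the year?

Days held (26 Jul – 28 Oct 2016): 95 out of 366
Tax = £714,000 × 1.6% × 95/366 = £2,965.2459

£2,965.25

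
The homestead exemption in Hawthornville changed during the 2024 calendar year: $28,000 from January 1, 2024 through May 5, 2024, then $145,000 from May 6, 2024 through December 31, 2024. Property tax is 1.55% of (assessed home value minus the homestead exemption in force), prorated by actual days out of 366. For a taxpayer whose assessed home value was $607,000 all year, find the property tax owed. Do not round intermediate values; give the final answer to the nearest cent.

$7,785.32

January 1 – May 5, 2024: 126 days, exemption $28,000 → ($607,000 − $28,000) × 1.55% × 126/366 = $3,089.5820
May 6 – December 31, 2024: 240 days, exemption $145,000 → ($607,000 − $145,000) × 1.55% × 240/366 = $4,695.7377
Total = $7,785.3197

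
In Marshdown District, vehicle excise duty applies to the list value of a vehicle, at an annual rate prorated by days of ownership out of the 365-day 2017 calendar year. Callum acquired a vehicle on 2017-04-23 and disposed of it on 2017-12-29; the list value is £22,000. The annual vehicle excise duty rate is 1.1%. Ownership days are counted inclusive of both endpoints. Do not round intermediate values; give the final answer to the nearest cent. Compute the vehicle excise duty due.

£166.42

Days held (2017-04-23 to 2017-12-29): 251 out of 365
Tax = £22,000 × 1.1% × 251/365 = £166.4164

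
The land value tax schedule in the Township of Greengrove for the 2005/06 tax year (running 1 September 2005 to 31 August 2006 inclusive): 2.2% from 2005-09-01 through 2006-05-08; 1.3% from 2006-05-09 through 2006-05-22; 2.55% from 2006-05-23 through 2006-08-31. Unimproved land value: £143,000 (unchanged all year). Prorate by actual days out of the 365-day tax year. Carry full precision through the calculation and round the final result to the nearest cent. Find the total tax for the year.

2005-09-01 to 2006-05-08: 250 days at 2.2% → £143,000 × 2.2% × 250/365 = £2,154.7945
2006-05-09 to 2006-05-22: 14 days at 1.3% → £143,000 × 1.3% × 14/365 = £71.3041
2006-05-23 to 2006-08-31: 101 days at 2.55% → £143,000 × 2.55% × 101/365 = £1,009.0315
Total = £3,235.1301

£3,235.13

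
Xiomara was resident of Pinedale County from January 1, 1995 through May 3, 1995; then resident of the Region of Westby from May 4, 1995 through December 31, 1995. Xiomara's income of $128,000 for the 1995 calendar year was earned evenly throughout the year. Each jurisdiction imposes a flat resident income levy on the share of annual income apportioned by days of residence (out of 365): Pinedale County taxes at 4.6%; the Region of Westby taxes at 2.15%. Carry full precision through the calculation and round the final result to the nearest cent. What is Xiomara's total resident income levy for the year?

Pinedale County, January 1 – May 3, 1995: 123 days → $128,000 × 4.6% × 123/365 = $1,984.1753
The Region of Westby, May 4 – December 31, 1995: 242 days → $128,000 × 2.15% × 242/365 = $1,824.6137
Total = $3,808.7890

$3,808.79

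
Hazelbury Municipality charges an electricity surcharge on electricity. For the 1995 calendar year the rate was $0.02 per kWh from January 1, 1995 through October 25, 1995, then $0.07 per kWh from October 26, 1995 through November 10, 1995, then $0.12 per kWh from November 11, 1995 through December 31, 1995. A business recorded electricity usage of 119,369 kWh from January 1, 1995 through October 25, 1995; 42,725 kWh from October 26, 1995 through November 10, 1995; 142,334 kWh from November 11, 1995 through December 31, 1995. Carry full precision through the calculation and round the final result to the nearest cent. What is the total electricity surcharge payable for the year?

January 1 – October 25, 1995: 119,369 kWh at $0.02/kWh → $2387.38
October 26 – November 10, 1995: 42,725 kWh at $0.07/kWh → $2990.75
November 11 – December 31, 1995: 142,334 kWh at $0.12/kWh → $17080.08

$22458.21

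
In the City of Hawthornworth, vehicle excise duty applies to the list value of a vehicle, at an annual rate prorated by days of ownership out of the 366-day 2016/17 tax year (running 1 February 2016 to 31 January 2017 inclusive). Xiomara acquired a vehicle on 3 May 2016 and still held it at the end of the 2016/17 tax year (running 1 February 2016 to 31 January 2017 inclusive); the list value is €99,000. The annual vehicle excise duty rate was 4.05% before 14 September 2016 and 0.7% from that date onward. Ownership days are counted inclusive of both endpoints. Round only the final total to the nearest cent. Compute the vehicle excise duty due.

€1,733.04

3 May – 13 September 2016: 134 days at 4.05% → €99,000 × 4.05% × 134/366 = €1,467.9590
14 September 2016 – 31 January 2017: 140 days at 0.7% → €99,000 × 0.7% × 140/366 = €265.0820
Total = €1,733.0410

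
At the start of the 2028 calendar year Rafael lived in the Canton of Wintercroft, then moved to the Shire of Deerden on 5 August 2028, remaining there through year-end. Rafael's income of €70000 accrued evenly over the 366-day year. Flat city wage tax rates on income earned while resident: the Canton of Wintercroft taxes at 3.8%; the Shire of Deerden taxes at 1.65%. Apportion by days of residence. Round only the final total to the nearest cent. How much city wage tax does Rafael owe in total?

The Canton of Wintercroft, 1 January – 4 August 2028: 217 days → €70000 × 3.8% × 217/366 = €1577.1038
The Shire of Deerden, 5 August – 31 December 2028: 149 days → €70000 × 1.65% × 149/366 = €470.2049
Total = €2047.3087

€2047.31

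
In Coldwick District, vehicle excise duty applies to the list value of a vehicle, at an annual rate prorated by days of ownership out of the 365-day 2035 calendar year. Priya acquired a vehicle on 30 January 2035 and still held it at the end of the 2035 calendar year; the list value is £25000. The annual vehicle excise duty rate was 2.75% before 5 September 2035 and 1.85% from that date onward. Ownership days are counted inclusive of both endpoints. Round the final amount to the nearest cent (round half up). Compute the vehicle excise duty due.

30 January – 4 September 2035: 218 days at 2.75% → £25000 × 2.75% × 218/365 = £410.6164
5 September – 31 December 2035: 118 days at 1.85% → £25000 × 1.85% × 118/365 = £149.5205
Total = £560.1370

£560.14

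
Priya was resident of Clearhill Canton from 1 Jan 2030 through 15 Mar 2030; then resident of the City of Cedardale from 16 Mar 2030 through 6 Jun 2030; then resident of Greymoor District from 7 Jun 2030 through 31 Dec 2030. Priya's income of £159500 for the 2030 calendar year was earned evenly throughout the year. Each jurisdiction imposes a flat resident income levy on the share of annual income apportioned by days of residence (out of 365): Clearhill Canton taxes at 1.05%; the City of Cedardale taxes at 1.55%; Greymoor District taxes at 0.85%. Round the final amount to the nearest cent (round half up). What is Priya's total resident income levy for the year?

£1674.31

Clearhill Canton, 1 Jan – 15 Mar 2030: 74 days → £159500 × 1.05% × 74/365 = £339.5384
The City of Cedardale, 16 Mar – 6 Jun 2030: 83 days → £159500 × 1.55% × 83/365 = £562.1829
Greymoor District, 7 Jun – 31 Dec 2030: 208 days → £159500 × 0.85% × 208/365 = £772.5918
Total = £1674.3130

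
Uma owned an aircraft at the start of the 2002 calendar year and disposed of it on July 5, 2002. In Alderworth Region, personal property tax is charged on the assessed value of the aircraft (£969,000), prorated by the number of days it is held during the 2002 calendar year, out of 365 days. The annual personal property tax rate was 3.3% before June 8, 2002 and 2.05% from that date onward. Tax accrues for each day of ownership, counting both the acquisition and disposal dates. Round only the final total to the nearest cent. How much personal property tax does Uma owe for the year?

January 1 – June 7, 2002: 158 days at 3.3% → £969,000 × 3.3% × 158/365 = £13,842.0986
June 8 – July 5, 2002: 28 days at 2.05% → £969,000 × 2.05% × 28/365 = £1,523.8521
Total = £15,365.9507

£15,365.95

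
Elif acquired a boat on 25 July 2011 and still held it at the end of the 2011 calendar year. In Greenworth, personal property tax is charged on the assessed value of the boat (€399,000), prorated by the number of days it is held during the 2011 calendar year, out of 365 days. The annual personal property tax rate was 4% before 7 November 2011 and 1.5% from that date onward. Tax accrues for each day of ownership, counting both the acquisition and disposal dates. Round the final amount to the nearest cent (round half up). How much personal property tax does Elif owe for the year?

€5,493.08

25 July – 6 November 2011: 105 days at 4% → €399,000 × 4% × 105/365 = €4,591.2329
7 November – 31 December 2011: 55 days at 1.5% → €399,000 × 1.5% × 55/365 = €901.8493
Total = €5,493.0822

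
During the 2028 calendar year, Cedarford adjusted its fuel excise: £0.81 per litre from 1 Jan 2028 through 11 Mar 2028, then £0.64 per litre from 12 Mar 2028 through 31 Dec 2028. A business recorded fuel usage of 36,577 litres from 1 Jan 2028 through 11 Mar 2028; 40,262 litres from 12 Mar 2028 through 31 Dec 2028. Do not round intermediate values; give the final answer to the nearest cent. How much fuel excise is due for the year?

£55,395.05

1 Jan – 11 Mar 2028: 36,577 litres at £0.81/litre → £29,627.37
12 Mar – 31 Dec 2028: 40,262 litres at £0.64/litre → £25,767.68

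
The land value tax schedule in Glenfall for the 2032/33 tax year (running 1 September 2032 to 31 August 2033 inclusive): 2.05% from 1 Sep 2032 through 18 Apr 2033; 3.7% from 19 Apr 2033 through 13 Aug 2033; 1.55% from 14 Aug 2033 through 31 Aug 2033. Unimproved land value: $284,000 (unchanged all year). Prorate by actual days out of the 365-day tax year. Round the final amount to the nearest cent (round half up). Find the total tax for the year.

$7,254.06

1 Sep 2032 – 18 Apr 2033: 230 days at 2.05% → $284,000 × 2.05% × 230/365 = $3,668.6575
19 Apr – 13 Aug 2033: 117 days at 3.7% → $284,000 × 3.7% × 117/365 = $3,368.3178
14 Aug – 31 Aug 2033: 18 days at 1.55% → $284,000 × 1.55% × 18/365 = $217.0849
Total = $7,254.0603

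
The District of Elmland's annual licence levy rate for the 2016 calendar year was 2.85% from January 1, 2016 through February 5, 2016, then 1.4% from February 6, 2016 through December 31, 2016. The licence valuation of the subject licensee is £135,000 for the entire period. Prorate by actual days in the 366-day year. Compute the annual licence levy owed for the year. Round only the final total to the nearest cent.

January 1 – February 5, 2016: 36 days at 2.85% → £135,000 × 2.85% × 36/366 = £378.4426
February 6 – December 31, 2016: 330 days at 1.4% → £135,000 × 1.4% × 330/366 = £1,704.0984
Total = £2,082.5410

£2,082.54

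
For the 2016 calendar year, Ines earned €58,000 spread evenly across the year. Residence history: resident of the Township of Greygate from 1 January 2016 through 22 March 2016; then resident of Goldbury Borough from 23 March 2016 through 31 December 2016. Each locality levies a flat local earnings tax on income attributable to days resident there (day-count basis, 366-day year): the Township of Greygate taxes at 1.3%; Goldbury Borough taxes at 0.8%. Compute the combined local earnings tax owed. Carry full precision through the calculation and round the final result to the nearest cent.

€528.97

The Township of Greygate, 1 January – 22 March 2016: 82 days → €58,000 × 1.3% × 82/366 = €168.9290
Goldbury Borough, 23 March – 31 December 2016: 284 days → €58,000 × 0.8% × 284/366 = €360.0437
Total = €528.9727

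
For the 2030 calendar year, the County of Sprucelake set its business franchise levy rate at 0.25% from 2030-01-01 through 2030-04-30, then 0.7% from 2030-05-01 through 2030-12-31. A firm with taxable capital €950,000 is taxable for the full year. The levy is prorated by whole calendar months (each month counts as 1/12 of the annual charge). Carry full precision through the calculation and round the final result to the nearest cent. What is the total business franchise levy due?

2030-01-01 to 2030-04-30: 4 months at 0.25% → €950,000 × 0.25% × 4/12 = €791.6667
2030-05-01 to 2030-12-31: 8 months at 0.7% → €950,000 × 0.7% × 8/12 = €4,433.3333
Total = €5,225.0000

€5,225.00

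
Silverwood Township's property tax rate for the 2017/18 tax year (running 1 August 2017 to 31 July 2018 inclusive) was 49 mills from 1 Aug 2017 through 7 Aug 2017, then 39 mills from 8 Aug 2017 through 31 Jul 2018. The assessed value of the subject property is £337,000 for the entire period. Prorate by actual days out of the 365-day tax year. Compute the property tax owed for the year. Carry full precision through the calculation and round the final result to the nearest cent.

£13,207.63

1 Aug – 7 Aug 2017: 7 days at 49 mills → £337,000 × 4.9% × 7/365 = £316.6877
8 Aug 2017 – 31 Jul 2018: 358 days at 39 mills → £337,000 × 3.9% × 358/365 = £12,890.9425
Total = £13,207.6301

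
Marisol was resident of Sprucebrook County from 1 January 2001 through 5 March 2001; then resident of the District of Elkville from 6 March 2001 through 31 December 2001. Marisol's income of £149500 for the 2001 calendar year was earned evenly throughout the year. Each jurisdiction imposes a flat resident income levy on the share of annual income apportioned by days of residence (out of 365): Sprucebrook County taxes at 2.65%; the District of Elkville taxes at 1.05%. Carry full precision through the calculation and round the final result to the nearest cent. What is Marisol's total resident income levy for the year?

£1989.17

Sprucebrook County, 1 January – 5 March 2001: 64 days → £149500 × 2.65% × 64/365 = £694.6630
The District of Elkville, 6 March – 31 December 2001: 301 days → £149500 × 1.05% × 301/365 = £1294.5062
Total = £1989.1692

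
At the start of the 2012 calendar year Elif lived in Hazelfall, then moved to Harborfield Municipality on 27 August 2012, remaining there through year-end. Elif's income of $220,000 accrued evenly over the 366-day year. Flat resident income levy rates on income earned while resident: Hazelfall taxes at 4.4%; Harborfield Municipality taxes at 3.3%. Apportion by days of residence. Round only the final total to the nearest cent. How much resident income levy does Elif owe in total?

$8,840.27

Hazelfall, 1 January – 26 August 2012: 239 days → $220,000 × 4.4% × 239/366 = $6,321.0929
Harborfield Municipality, 27 August – 31 December 2012: 127 days → $220,000 × 3.3% × 127/366 = $2,519.1803
Total = $8,840.2732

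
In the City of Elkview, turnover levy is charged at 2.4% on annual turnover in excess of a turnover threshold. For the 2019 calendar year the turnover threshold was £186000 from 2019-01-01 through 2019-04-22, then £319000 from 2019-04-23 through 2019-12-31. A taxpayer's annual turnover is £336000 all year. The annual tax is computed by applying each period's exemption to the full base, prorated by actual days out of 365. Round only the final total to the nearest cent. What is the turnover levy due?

2019-01-01 to 2019-04-22: 112 days, exemption £186000 → (£336000 − £186000) × 2.4% × 112/365 = £1104.6575
2019-04-23 to 2019-12-31: 253 days, exemption £319000 → (£336000 − £319000) × 2.4% × 253/365 = £282.8055
Total = £1387.4630

£1387.46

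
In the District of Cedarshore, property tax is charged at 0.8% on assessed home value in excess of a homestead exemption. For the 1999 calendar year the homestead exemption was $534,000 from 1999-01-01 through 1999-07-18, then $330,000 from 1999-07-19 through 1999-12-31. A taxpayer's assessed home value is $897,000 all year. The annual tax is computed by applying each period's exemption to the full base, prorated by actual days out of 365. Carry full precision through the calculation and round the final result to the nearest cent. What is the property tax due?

$3,646.22

1999-01-01 to 1999-07-18: 199 days, exemption $534,000 → ($897,000 − $534,000) × 0.8% × 199/365 = $1,583.2767
1999-07-19 to 1999-12-31: 166 days, exemption $330,000 → ($897,000 − $330,000) × 0.8% × 166/365 = $2,062.9479
Total = $3,646.2247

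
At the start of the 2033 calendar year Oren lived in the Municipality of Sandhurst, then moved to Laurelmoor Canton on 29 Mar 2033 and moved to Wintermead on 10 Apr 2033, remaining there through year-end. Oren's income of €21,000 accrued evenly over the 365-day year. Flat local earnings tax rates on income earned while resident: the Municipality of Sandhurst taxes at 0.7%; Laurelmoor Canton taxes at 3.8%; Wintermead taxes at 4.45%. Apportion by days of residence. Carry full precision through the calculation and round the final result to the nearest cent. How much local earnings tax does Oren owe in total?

The Municipality of Sandhurst, 1 Jan – 28 Mar 2033: 87 days → €21,000 × 0.7% × 87/365 = €35.0384
Laurelmoor Canton, 29 Mar – 9 Apr 2033: 12 days → €21,000 × 3.8% × 12/365 = €26.2356
Wintermead, 10 Apr – 31 Dec 2033: 266 days → €21,000 × 4.45% × 266/365 = €681.0329
Total = €742.3068

€742.31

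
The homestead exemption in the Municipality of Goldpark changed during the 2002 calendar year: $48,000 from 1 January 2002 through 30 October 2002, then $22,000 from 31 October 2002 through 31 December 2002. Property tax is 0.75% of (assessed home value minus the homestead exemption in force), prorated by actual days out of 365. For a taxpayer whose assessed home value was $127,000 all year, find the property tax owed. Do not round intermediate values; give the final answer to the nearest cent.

1 January – 30 October 2002: 303 days, exemption $48,000 → ($127,000 − $48,000) × 0.75% × 303/365 = $491.8562
31 October – 31 December 2002: 62 days, exemption $22,000 → ($127,000 − $22,000) × 0.75% × 62/365 = $133.7671
Total = $625.6233

$625.62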